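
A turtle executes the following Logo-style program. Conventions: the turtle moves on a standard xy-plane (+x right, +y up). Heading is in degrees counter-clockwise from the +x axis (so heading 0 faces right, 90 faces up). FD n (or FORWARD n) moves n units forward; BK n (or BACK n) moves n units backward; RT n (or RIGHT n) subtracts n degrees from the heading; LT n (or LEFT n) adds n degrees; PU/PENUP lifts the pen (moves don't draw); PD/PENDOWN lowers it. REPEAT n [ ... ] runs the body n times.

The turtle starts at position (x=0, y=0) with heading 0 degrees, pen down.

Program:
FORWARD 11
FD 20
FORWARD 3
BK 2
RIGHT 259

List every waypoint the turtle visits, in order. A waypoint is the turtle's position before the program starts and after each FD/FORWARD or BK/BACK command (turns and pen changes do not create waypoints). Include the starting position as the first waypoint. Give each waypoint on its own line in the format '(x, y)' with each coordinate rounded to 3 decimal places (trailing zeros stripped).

Executing turtle program step by step:
Start: pos=(0,0), heading=0, pen down
FD 11: (0,0) -> (11,0) [heading=0, draw]
FD 20: (11,0) -> (31,0) [heading=0, draw]
FD 3: (31,0) -> (34,0) [heading=0, draw]
BK 2: (34,0) -> (32,0) [heading=0, draw]
RT 259: heading 0 -> 101
Final: pos=(32,0), heading=101, 4 segment(s) drawn
Waypoints (5 total):
(0, 0)
(11, 0)
(31, 0)
(34, 0)
(32, 0)

Answer: (0, 0)
(11, 0)
(31, 0)
(34, 0)
(32, 0)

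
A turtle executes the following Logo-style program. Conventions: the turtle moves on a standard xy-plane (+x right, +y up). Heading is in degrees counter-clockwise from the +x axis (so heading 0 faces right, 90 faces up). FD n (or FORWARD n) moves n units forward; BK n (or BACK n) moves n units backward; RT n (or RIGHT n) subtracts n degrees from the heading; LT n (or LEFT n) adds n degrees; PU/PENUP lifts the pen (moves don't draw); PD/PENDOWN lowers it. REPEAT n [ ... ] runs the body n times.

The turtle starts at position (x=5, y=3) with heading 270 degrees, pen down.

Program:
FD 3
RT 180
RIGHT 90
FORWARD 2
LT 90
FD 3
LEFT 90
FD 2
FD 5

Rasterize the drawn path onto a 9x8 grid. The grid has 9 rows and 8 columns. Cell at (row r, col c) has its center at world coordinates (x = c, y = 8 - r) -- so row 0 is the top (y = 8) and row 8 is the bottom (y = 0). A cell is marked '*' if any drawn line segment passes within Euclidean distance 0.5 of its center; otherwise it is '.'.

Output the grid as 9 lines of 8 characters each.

Segment 0: (5,3) -> (5,0)
Segment 1: (5,0) -> (7,0)
Segment 2: (7,0) -> (7,3)
Segment 3: (7,3) -> (5,3)
Segment 4: (5,3) -> (-0,3)

Answer: ........
........
........
........
........
********
.....*.*
.....*.*
.....***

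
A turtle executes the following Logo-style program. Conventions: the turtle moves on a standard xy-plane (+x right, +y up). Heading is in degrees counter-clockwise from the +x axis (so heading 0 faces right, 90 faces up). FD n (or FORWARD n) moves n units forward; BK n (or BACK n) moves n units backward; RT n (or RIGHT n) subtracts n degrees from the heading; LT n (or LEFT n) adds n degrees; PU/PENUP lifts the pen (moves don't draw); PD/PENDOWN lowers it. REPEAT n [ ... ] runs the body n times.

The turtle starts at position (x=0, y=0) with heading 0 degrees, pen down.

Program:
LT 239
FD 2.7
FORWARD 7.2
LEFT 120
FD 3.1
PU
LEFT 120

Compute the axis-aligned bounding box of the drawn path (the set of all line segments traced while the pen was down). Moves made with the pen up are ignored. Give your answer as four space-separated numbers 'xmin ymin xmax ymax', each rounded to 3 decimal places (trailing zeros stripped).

Executing turtle program step by step:
Start: pos=(0,0), heading=0, pen down
LT 239: heading 0 -> 239
FD 2.7: (0,0) -> (-1.391,-2.314) [heading=239, draw]
FD 7.2: (-1.391,-2.314) -> (-5.099,-8.486) [heading=239, draw]
LT 120: heading 239 -> 359
FD 3.1: (-5.099,-8.486) -> (-1.999,-8.54) [heading=359, draw]
PU: pen up
LT 120: heading 359 -> 119
Final: pos=(-1.999,-8.54), heading=119, 3 segment(s) drawn

Segment endpoints: x in {-5.099, -1.999, -1.391, 0}, y in {-8.54, -8.486, -2.314, 0}
xmin=-5.099, ymin=-8.54, xmax=0, ymax=0

Answer: -5.099 -8.54 0 0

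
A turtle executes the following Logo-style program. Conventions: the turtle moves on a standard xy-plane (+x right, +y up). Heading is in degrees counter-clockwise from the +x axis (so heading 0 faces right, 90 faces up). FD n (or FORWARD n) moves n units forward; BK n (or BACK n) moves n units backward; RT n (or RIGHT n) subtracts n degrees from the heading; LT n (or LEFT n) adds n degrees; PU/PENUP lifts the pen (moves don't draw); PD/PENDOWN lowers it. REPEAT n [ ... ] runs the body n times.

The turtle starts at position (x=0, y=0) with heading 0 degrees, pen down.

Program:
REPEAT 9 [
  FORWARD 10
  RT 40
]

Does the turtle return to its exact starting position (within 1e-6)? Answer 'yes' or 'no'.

Answer: yes

Derivation:
Executing turtle program step by step:
Start: pos=(0,0), heading=0, pen down
REPEAT 9 [
  -- iteration 1/9 --
  FD 10: (0,0) -> (10,0) [heading=0, draw]
  RT 40: heading 0 -> 320
  -- iteration 2/9 --
  FD 10: (10,0) -> (17.66,-6.428) [heading=320, draw]
  RT 40: heading 320 -> 280
  -- iteration 3/9 --
  FD 10: (17.66,-6.428) -> (19.397,-16.276) [heading=280, draw]
  RT 40: heading 280 -> 240
  -- iteration 4/9 --
  FD 10: (19.397,-16.276) -> (14.397,-24.936) [heading=240, draw]
  RT 40: heading 240 -> 200
  -- iteration 5/9 --
  FD 10: (14.397,-24.936) -> (5,-28.356) [heading=200, draw]
  RT 40: heading 200 -> 160
  -- iteration 6/9 --
  FD 10: (5,-28.356) -> (-4.397,-24.936) [heading=160, draw]
  RT 40: heading 160 -> 120
  -- iteration 7/9 --
  FD 10: (-4.397,-24.936) -> (-9.397,-16.276) [heading=120, draw]
  RT 40: heading 120 -> 80
  -- iteration 8/9 --
  FD 10: (-9.397,-16.276) -> (-7.66,-6.428) [heading=80, draw]
  RT 40: heading 80 -> 40
  -- iteration 9/9 --
  FD 10: (-7.66,-6.428) -> (0,0) [heading=40, draw]
  RT 40: heading 40 -> 0
]
Final: pos=(0,0), heading=0, 9 segment(s) drawn

Start position: (0, 0)
Final position: (0, 0)
Distance = 0; < 1e-6 -> CLOSED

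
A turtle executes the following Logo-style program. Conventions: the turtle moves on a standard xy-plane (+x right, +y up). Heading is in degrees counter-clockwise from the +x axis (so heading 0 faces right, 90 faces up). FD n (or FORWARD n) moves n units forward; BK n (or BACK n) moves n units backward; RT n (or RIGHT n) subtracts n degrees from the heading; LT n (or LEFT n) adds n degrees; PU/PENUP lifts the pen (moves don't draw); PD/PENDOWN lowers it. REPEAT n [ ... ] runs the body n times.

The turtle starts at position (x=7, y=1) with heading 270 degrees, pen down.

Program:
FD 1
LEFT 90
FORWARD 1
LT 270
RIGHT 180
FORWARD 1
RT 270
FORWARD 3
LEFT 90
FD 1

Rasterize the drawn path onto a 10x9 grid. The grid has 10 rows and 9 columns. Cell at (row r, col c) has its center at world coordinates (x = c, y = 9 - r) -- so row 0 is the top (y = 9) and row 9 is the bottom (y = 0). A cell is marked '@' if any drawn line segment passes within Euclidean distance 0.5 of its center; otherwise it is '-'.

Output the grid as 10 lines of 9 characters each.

Segment 0: (7,1) -> (7,0)
Segment 1: (7,0) -> (8,-0)
Segment 2: (8,-0) -> (8,1)
Segment 3: (8,1) -> (5,1)
Segment 4: (5,1) -> (5,0)

Answer: ---------
---------
---------
---------
---------
---------
---------
---------
-----@@@@
-----@-@@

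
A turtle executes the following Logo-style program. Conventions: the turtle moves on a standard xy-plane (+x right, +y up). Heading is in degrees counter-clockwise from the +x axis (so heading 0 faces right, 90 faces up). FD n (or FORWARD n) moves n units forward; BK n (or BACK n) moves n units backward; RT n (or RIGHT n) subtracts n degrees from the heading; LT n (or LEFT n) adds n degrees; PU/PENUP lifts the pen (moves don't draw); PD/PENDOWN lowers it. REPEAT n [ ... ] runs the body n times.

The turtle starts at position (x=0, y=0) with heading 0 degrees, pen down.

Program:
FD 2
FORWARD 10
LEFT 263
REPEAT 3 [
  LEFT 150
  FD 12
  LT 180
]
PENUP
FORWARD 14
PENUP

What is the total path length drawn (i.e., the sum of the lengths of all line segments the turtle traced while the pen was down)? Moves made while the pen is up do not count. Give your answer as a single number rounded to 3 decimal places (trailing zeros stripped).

Answer: 48

Derivation:
Executing turtle program step by step:
Start: pos=(0,0), heading=0, pen down
FD 2: (0,0) -> (2,0) [heading=0, draw]
FD 10: (2,0) -> (12,0) [heading=0, draw]
LT 263: heading 0 -> 263
REPEAT 3 [
  -- iteration 1/3 --
  LT 150: heading 263 -> 53
  FD 12: (12,0) -> (19.222,9.584) [heading=53, draw]
  LT 180: heading 53 -> 233
  -- iteration 2/3 --
  LT 150: heading 233 -> 23
  FD 12: (19.222,9.584) -> (30.268,14.272) [heading=23, draw]
  LT 180: heading 23 -> 203
  -- iteration 3/3 --
  LT 150: heading 203 -> 353
  FD 12: (30.268,14.272) -> (42.178,12.81) [heading=353, draw]
  LT 180: heading 353 -> 173
]
PU: pen up
FD 14: (42.178,12.81) -> (28.283,14.516) [heading=173, move]
PU: pen up
Final: pos=(28.283,14.516), heading=173, 5 segment(s) drawn

Segment lengths:
  seg 1: (0,0) -> (2,0), length = 2
  seg 2: (2,0) -> (12,0), length = 10
  seg 3: (12,0) -> (19.222,9.584), length = 12
  seg 4: (19.222,9.584) -> (30.268,14.272), length = 12
  seg 5: (30.268,14.272) -> (42.178,12.81), length = 12
Total = 48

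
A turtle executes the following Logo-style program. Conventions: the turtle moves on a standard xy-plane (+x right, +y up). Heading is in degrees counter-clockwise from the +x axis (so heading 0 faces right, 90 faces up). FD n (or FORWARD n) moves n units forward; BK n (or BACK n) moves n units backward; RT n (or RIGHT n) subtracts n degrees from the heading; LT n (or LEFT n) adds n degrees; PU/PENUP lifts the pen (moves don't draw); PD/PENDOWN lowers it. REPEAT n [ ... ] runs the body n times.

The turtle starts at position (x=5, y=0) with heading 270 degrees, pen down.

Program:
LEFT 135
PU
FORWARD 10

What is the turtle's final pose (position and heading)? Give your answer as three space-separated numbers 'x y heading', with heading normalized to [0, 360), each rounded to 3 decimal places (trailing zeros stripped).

Executing turtle program step by step:
Start: pos=(5,0), heading=270, pen down
LT 135: heading 270 -> 45
PU: pen up
FD 10: (5,0) -> (12.071,7.071) [heading=45, move]
Final: pos=(12.071,7.071), heading=45, 0 segment(s) drawn

Answer: 12.071 7.071 45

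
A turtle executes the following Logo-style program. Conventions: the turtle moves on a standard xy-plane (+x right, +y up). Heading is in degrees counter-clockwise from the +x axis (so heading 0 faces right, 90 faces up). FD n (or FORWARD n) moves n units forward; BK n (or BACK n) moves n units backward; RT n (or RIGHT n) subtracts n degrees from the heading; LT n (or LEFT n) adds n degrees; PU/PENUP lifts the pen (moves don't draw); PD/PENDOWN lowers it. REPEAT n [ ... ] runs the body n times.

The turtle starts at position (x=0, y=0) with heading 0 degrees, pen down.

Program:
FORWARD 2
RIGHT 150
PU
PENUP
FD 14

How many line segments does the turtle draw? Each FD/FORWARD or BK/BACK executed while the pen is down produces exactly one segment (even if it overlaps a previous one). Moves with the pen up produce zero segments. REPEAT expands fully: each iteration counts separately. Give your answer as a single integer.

Answer: 1

Derivation:
Executing turtle program step by step:
Start: pos=(0,0), heading=0, pen down
FD 2: (0,0) -> (2,0) [heading=0, draw]
RT 150: heading 0 -> 210
PU: pen up
PU: pen up
FD 14: (2,0) -> (-10.124,-7) [heading=210, move]
Final: pos=(-10.124,-7), heading=210, 1 segment(s) drawn
Segments drawn: 1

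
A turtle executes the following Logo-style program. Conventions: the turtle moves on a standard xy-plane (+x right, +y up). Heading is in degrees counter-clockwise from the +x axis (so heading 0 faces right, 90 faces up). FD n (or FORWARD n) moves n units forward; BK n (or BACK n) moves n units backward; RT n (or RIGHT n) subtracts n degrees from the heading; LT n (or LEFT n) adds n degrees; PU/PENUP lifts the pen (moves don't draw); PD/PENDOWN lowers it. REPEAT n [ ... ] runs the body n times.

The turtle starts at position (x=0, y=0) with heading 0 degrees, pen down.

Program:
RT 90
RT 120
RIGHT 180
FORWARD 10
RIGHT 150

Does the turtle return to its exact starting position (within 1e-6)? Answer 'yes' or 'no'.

Answer: no

Derivation:
Executing turtle program step by step:
Start: pos=(0,0), heading=0, pen down
RT 90: heading 0 -> 270
RT 120: heading 270 -> 150
RT 180: heading 150 -> 330
FD 10: (0,0) -> (8.66,-5) [heading=330, draw]
RT 150: heading 330 -> 180
Final: pos=(8.66,-5), heading=180, 1 segment(s) drawn

Start position: (0, 0)
Final position: (8.66, -5)
Distance = 10; >= 1e-6 -> NOT closed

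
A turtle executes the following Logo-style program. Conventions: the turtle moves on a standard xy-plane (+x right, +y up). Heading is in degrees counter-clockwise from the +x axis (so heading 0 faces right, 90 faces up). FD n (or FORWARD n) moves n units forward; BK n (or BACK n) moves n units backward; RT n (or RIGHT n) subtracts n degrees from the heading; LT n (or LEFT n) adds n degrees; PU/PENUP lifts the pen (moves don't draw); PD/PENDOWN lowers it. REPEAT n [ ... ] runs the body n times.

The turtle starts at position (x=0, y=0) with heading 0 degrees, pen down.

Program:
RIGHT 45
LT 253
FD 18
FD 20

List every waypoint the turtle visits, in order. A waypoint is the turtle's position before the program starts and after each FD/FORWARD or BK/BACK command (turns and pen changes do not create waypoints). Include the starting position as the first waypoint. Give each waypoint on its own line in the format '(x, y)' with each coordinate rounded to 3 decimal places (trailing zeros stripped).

Answer: (0, 0)
(-15.893, -8.45)
(-33.552, -17.84)

Derivation:
Executing turtle program step by step:
Start: pos=(0,0), heading=0, pen down
RT 45: heading 0 -> 315
LT 253: heading 315 -> 208
FD 18: (0,0) -> (-15.893,-8.45) [heading=208, draw]
FD 20: (-15.893,-8.45) -> (-33.552,-17.84) [heading=208, draw]
Final: pos=(-33.552,-17.84), heading=208, 2 segment(s) drawn
Waypoints (3 total):
(0, 0)
(-15.893, -8.45)
(-33.552, -17.84)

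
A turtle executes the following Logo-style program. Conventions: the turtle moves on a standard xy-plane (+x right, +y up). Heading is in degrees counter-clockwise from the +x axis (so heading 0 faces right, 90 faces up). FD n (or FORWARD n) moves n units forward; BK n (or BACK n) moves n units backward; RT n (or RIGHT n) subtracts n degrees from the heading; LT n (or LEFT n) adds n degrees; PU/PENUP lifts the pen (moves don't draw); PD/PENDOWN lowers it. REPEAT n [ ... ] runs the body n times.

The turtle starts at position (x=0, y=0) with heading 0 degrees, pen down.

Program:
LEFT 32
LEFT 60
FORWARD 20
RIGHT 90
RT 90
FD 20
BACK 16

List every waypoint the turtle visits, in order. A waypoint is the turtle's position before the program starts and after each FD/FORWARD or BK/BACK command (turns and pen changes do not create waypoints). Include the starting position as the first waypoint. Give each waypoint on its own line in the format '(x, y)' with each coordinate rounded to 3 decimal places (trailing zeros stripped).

Executing turtle program step by step:
Start: pos=(0,0), heading=0, pen down
LT 32: heading 0 -> 32
LT 60: heading 32 -> 92
FD 20: (0,0) -> (-0.698,19.988) [heading=92, draw]
RT 90: heading 92 -> 2
RT 90: heading 2 -> 272
FD 20: (-0.698,19.988) -> (0,0) [heading=272, draw]
BK 16: (0,0) -> (-0.558,15.99) [heading=272, draw]
Final: pos=(-0.558,15.99), heading=272, 3 segment(s) drawn
Waypoints (4 total):
(0, 0)
(-0.698, 19.988)
(0, 0)
(-0.558, 15.99)

Answer: (0, 0)
(-0.698, 19.988)
(0, 0)
(-0.558, 15.99)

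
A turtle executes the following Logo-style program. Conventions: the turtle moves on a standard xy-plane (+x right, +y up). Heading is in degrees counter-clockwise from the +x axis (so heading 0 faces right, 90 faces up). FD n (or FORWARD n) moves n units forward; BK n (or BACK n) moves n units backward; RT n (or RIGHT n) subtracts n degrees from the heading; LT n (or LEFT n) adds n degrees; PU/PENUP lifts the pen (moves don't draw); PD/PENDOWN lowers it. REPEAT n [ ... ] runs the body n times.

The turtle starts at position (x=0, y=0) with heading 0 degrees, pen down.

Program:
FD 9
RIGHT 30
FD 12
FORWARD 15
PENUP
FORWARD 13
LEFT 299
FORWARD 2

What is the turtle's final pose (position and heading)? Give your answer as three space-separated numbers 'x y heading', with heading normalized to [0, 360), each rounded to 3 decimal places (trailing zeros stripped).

Answer: 43.606 -22 269

Derivation:
Executing turtle program step by step:
Start: pos=(0,0), heading=0, pen down
FD 9: (0,0) -> (9,0) [heading=0, draw]
RT 30: heading 0 -> 330
FD 12: (9,0) -> (19.392,-6) [heading=330, draw]
FD 15: (19.392,-6) -> (32.383,-13.5) [heading=330, draw]
PU: pen up
FD 13: (32.383,-13.5) -> (43.641,-20) [heading=330, move]
LT 299: heading 330 -> 269
FD 2: (43.641,-20) -> (43.606,-22) [heading=269, move]
Final: pos=(43.606,-22), heading=269, 3 segment(s) drawn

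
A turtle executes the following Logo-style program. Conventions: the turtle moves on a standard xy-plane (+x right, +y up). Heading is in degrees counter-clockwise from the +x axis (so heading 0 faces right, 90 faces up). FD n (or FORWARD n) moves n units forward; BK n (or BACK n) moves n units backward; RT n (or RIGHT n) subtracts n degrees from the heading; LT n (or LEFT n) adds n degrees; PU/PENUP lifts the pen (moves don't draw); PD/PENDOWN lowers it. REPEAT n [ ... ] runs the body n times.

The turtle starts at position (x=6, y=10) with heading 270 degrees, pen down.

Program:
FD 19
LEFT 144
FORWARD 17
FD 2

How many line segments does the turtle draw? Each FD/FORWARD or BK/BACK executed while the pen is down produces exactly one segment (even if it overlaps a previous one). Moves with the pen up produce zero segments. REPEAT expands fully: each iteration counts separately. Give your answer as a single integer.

Answer: 3

Derivation:
Executing turtle program step by step:
Start: pos=(6,10), heading=270, pen down
FD 19: (6,10) -> (6,-9) [heading=270, draw]
LT 144: heading 270 -> 54
FD 17: (6,-9) -> (15.992,4.753) [heading=54, draw]
FD 2: (15.992,4.753) -> (17.168,6.371) [heading=54, draw]
Final: pos=(17.168,6.371), heading=54, 3 segment(s) drawn
Segments drawn: 3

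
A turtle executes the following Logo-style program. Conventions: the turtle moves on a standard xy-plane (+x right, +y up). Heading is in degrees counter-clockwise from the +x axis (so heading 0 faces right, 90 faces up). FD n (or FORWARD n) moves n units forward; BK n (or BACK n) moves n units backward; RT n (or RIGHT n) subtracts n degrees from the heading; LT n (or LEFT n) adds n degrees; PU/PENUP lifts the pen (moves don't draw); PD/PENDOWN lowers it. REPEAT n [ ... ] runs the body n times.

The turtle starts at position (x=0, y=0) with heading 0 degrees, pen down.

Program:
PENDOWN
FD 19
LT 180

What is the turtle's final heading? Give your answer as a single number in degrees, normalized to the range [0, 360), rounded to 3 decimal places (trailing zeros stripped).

Executing turtle program step by step:
Start: pos=(0,0), heading=0, pen down
PD: pen down
FD 19: (0,0) -> (19,0) [heading=0, draw]
LT 180: heading 0 -> 180
Final: pos=(19,0), heading=180, 1 segment(s) drawn

Answer: 180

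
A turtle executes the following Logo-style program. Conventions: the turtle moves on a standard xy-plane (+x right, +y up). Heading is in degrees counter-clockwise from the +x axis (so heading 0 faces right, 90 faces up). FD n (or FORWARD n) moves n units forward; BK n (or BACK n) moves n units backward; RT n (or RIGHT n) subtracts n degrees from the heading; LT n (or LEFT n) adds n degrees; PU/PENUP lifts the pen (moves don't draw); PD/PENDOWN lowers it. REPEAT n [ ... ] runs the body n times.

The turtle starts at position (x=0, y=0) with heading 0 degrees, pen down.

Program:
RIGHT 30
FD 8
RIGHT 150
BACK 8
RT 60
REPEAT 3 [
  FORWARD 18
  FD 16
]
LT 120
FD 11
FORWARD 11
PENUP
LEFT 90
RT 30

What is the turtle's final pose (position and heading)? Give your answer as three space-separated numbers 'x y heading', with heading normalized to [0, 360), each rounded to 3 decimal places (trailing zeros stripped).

Executing turtle program step by step:
Start: pos=(0,0), heading=0, pen down
RT 30: heading 0 -> 330
FD 8: (0,0) -> (6.928,-4) [heading=330, draw]
RT 150: heading 330 -> 180
BK 8: (6.928,-4) -> (14.928,-4) [heading=180, draw]
RT 60: heading 180 -> 120
REPEAT 3 [
  -- iteration 1/3 --
  FD 18: (14.928,-4) -> (5.928,11.588) [heading=120, draw]
  FD 16: (5.928,11.588) -> (-2.072,25.445) [heading=120, draw]
  -- iteration 2/3 --
  FD 18: (-2.072,25.445) -> (-11.072,41.033) [heading=120, draw]
  FD 16: (-11.072,41.033) -> (-19.072,54.89) [heading=120, draw]
  -- iteration 3/3 --
  FD 18: (-19.072,54.89) -> (-28.072,70.478) [heading=120, draw]
  FD 16: (-28.072,70.478) -> (-36.072,84.335) [heading=120, draw]
]
LT 120: heading 120 -> 240
FD 11: (-36.072,84.335) -> (-41.572,74.808) [heading=240, draw]
FD 11: (-41.572,74.808) -> (-47.072,65.282) [heading=240, draw]
PU: pen up
LT 90: heading 240 -> 330
RT 30: heading 330 -> 300
Final: pos=(-47.072,65.282), heading=300, 10 segment(s) drawn

Answer: -47.072 65.282 300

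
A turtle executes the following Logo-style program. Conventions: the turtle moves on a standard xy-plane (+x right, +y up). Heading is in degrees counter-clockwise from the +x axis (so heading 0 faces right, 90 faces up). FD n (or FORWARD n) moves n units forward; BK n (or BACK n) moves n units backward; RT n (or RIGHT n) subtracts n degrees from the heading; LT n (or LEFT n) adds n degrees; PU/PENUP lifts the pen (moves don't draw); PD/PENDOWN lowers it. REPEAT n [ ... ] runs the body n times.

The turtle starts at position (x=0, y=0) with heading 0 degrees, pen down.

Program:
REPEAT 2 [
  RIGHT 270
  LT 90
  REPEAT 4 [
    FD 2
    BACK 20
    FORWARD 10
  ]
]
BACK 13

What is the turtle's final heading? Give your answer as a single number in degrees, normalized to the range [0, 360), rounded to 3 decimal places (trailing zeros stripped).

Answer: 0

Derivation:
Executing turtle program step by step:
Start: pos=(0,0), heading=0, pen down
REPEAT 2 [
  -- iteration 1/2 --
  RT 270: heading 0 -> 90
  LT 90: heading 90 -> 180
  REPEAT 4 [
    -- iteration 1/4 --
    FD 2: (0,0) -> (-2,0) [heading=180, draw]
    BK 20: (-2,0) -> (18,0) [heading=180, draw]
    FD 10: (18,0) -> (8,0) [heading=180, draw]
    -- iteration 2/4 --
    FD 2: (8,0) -> (6,0) [heading=180, draw]
    BK 20: (6,0) -> (26,0) [heading=180, draw]
    FD 10: (26,0) -> (16,0) [heading=180, draw]
    -- iteration 3/4 --
    FD 2: (16,0) -> (14,0) [heading=180, draw]
    BK 20: (14,0) -> (34,0) [heading=180, draw]
    FD 10: (34,0) -> (24,0) [heading=180, draw]
    -- iteration 4/4 --
    FD 2: (24,0) -> (22,0) [heading=180, draw]
    BK 20: (22,0) -> (42,0) [heading=180, draw]
    FD 10: (42,0) -> (32,0) [heading=180, draw]
  ]
  -- iteration 2/2 --
  RT 270: heading 180 -> 270
  LT 90: heading 270 -> 0
  REPEAT 4 [
    -- iteration 1/4 --
    FD 2: (32,0) -> (34,0) [heading=0, draw]
    BK 20: (34,0) -> (14,0) [heading=0, draw]
    FD 10: (14,0) -> (24,0) [heading=0, draw]
    -- iteration 2/4 --
    FD 2: (24,0) -> (26,0) [heading=0, draw]
    BK 20: (26,0) -> (6,0) [heading=0, draw]
    FD 10: (6,0) -> (16,0) [heading=0, draw]
    -- iteration 3/4 --
    FD 2: (16,0) -> (18,0) [heading=0, draw]
    BK 20: (18,0) -> (-2,0) [heading=0, draw]
    FD 10: (-2,0) -> (8,0) [heading=0, draw]
    -- iteration 4/4 --
    FD 2: (8,0) -> (10,0) [heading=0, draw]
    BK 20: (10,0) -> (-10,0) [heading=0, draw]
    FD 10: (-10,0) -> (0,0) [heading=0, draw]
  ]
]
BK 13: (0,0) -> (-13,0) [heading=0, draw]
Final: pos=(-13,0), heading=0, 25 segment(s) drawn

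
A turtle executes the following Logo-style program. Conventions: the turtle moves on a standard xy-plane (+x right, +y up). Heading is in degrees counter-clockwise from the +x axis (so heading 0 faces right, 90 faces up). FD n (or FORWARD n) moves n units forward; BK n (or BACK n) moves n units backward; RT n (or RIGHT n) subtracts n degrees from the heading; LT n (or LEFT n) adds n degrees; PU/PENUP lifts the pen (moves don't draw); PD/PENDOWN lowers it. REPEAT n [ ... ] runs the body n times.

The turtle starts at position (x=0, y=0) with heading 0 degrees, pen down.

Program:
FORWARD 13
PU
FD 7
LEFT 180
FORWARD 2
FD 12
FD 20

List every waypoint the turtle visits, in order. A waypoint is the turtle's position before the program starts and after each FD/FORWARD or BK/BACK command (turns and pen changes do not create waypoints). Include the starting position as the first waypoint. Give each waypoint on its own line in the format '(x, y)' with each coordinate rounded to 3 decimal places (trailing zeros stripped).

Executing turtle program step by step:
Start: pos=(0,0), heading=0, pen down
FD 13: (0,0) -> (13,0) [heading=0, draw]
PU: pen up
FD 7: (13,0) -> (20,0) [heading=0, move]
LT 180: heading 0 -> 180
FD 2: (20,0) -> (18,0) [heading=180, move]
FD 12: (18,0) -> (6,0) [heading=180, move]
FD 20: (6,0) -> (-14,0) [heading=180, move]
Final: pos=(-14,0), heading=180, 1 segment(s) drawn
Waypoints (6 total):
(0, 0)
(13, 0)
(20, 0)
(18, 0)
(6, 0)
(-14, 0)

Answer: (0, 0)
(13, 0)
(20, 0)
(18, 0)
(6, 0)
(-14, 0)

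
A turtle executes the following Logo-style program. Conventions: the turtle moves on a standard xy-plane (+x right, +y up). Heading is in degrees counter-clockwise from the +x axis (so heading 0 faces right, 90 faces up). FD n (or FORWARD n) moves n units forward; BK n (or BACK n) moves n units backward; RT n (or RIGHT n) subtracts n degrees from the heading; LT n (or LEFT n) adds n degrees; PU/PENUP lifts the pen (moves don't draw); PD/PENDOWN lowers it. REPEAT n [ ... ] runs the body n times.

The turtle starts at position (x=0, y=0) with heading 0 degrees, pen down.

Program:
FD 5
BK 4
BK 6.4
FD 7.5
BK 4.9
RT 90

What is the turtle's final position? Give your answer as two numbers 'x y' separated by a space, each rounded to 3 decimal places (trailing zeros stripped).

Executing turtle program step by step:
Start: pos=(0,0), heading=0, pen down
FD 5: (0,0) -> (5,0) [heading=0, draw]
BK 4: (5,0) -> (1,0) [heading=0, draw]
BK 6.4: (1,0) -> (-5.4,0) [heading=0, draw]
FD 7.5: (-5.4,0) -> (2.1,0) [heading=0, draw]
BK 4.9: (2.1,0) -> (-2.8,0) [heading=0, draw]
RT 90: heading 0 -> 270
Final: pos=(-2.8,0), heading=270, 5 segment(s) drawn

Answer: -2.8 0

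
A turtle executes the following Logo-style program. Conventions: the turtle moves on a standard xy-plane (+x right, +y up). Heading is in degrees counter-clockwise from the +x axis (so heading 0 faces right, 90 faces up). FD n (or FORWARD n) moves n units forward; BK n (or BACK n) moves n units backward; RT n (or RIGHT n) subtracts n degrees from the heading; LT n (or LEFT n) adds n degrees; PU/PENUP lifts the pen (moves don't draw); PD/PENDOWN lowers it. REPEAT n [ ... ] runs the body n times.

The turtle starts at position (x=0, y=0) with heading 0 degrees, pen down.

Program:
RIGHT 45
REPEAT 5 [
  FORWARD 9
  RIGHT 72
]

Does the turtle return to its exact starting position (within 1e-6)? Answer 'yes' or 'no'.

Executing turtle program step by step:
Start: pos=(0,0), heading=0, pen down
RT 45: heading 0 -> 315
REPEAT 5 [
  -- iteration 1/5 --
  FD 9: (0,0) -> (6.364,-6.364) [heading=315, draw]
  RT 72: heading 315 -> 243
  -- iteration 2/5 --
  FD 9: (6.364,-6.364) -> (2.278,-14.383) [heading=243, draw]
  RT 72: heading 243 -> 171
  -- iteration 3/5 --
  FD 9: (2.278,-14.383) -> (-6.611,-12.975) [heading=171, draw]
  RT 72: heading 171 -> 99
  -- iteration 4/5 --
  FD 9: (-6.611,-12.975) -> (-8.019,-4.086) [heading=99, draw]
  RT 72: heading 99 -> 27
  -- iteration 5/5 --
  FD 9: (-8.019,-4.086) -> (0,0) [heading=27, draw]
  RT 72: heading 27 -> 315
]
Final: pos=(0,0), heading=315, 5 segment(s) drawn

Start position: (0, 0)
Final position: (0, 0)
Distance = 0; < 1e-6 -> CLOSED

Answer: yes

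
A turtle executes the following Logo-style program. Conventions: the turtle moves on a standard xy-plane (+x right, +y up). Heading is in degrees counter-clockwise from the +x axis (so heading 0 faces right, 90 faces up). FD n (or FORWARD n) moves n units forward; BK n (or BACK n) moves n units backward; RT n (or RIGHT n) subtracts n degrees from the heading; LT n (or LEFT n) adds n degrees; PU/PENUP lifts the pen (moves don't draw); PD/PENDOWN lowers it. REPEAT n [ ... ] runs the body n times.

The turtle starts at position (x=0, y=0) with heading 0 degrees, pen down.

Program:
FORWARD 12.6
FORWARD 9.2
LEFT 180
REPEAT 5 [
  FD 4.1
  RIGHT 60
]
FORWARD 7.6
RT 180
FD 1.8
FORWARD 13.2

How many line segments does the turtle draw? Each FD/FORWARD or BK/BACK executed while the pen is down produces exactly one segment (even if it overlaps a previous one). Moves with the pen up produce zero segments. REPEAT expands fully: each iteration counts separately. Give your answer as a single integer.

Answer: 10

Derivation:
Executing turtle program step by step:
Start: pos=(0,0), heading=0, pen down
FD 12.6: (0,0) -> (12.6,0) [heading=0, draw]
FD 9.2: (12.6,0) -> (21.8,0) [heading=0, draw]
LT 180: heading 0 -> 180
REPEAT 5 [
  -- iteration 1/5 --
  FD 4.1: (21.8,0) -> (17.7,0) [heading=180, draw]
  RT 60: heading 180 -> 120
  -- iteration 2/5 --
  FD 4.1: (17.7,0) -> (15.65,3.551) [heading=120, draw]
  RT 60: heading 120 -> 60
  -- iteration 3/5 --
  FD 4.1: (15.65,3.551) -> (17.7,7.101) [heading=60, draw]
  RT 60: heading 60 -> 0
  -- iteration 4/5 --
  FD 4.1: (17.7,7.101) -> (21.8,7.101) [heading=0, draw]
  RT 60: heading 0 -> 300
  -- iteration 5/5 --
  FD 4.1: (21.8,7.101) -> (23.85,3.551) [heading=300, draw]
  RT 60: heading 300 -> 240
]
FD 7.6: (23.85,3.551) -> (20.05,-3.031) [heading=240, draw]
RT 180: heading 240 -> 60
FD 1.8: (20.05,-3.031) -> (20.95,-1.472) [heading=60, draw]
FD 13.2: (20.95,-1.472) -> (27.55,9.959) [heading=60, draw]
Final: pos=(27.55,9.959), heading=60, 10 segment(s) drawn
Segments drawn: 10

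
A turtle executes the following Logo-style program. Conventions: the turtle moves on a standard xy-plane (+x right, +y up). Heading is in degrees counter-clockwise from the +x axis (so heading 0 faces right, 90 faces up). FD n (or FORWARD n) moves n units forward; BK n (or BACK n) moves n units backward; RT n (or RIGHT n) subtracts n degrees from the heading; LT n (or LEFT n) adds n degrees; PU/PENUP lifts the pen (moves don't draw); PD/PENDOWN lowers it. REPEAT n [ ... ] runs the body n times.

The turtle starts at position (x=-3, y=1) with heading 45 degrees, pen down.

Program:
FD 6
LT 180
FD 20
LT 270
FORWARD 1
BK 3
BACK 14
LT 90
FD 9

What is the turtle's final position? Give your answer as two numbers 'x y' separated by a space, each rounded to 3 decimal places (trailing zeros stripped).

Executing turtle program step by step:
Start: pos=(-3,1), heading=45, pen down
FD 6: (-3,1) -> (1.243,5.243) [heading=45, draw]
LT 180: heading 45 -> 225
FD 20: (1.243,5.243) -> (-12.899,-8.899) [heading=225, draw]
LT 270: heading 225 -> 135
FD 1: (-12.899,-8.899) -> (-13.607,-8.192) [heading=135, draw]
BK 3: (-13.607,-8.192) -> (-11.485,-10.314) [heading=135, draw]
BK 14: (-11.485,-10.314) -> (-1.586,-20.213) [heading=135, draw]
LT 90: heading 135 -> 225
FD 9: (-1.586,-20.213) -> (-7.95,-26.577) [heading=225, draw]
Final: pos=(-7.95,-26.577), heading=225, 6 segment(s) drawn

Answer: -7.95 -26.577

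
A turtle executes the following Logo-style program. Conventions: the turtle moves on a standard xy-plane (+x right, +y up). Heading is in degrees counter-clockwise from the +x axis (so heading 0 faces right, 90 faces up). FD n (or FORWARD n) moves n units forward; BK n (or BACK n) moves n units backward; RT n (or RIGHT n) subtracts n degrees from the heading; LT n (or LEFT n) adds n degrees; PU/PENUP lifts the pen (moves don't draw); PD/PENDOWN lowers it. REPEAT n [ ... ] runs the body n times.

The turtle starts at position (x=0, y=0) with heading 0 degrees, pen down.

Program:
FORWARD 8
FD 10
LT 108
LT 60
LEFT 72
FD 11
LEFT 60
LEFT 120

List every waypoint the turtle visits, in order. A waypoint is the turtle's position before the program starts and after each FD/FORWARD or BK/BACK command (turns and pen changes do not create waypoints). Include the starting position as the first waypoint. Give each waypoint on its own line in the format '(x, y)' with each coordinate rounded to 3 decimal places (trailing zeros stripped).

Executing turtle program step by step:
Start: pos=(0,0), heading=0, pen down
FD 8: (0,0) -> (8,0) [heading=0, draw]
FD 10: (8,0) -> (18,0) [heading=0, draw]
LT 108: heading 0 -> 108
LT 60: heading 108 -> 168
LT 72: heading 168 -> 240
FD 11: (18,0) -> (12.5,-9.526) [heading=240, draw]
LT 60: heading 240 -> 300
LT 120: heading 300 -> 60
Final: pos=(12.5,-9.526), heading=60, 3 segment(s) drawn
Waypoints (4 total):
(0, 0)
(8, 0)
(18, 0)
(12.5, -9.526)

Answer: (0, 0)
(8, 0)
(18, 0)
(12.5, -9.526)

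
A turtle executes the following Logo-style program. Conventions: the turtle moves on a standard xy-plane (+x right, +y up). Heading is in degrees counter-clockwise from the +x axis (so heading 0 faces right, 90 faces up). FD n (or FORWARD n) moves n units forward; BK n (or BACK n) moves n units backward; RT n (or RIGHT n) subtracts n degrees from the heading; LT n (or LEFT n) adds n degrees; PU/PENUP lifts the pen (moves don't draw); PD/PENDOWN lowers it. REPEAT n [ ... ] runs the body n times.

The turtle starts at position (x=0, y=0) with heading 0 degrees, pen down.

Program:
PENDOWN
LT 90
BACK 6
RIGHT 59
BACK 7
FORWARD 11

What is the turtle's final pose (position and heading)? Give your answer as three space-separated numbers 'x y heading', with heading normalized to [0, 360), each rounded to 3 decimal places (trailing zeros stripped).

Answer: 3.429 -3.94 31

Derivation:
Executing turtle program step by step:
Start: pos=(0,0), heading=0, pen down
PD: pen down
LT 90: heading 0 -> 90
BK 6: (0,0) -> (0,-6) [heading=90, draw]
RT 59: heading 90 -> 31
BK 7: (0,-6) -> (-6,-9.605) [heading=31, draw]
FD 11: (-6,-9.605) -> (3.429,-3.94) [heading=31, draw]
Final: pos=(3.429,-3.94), heading=31, 3 segment(s) drawn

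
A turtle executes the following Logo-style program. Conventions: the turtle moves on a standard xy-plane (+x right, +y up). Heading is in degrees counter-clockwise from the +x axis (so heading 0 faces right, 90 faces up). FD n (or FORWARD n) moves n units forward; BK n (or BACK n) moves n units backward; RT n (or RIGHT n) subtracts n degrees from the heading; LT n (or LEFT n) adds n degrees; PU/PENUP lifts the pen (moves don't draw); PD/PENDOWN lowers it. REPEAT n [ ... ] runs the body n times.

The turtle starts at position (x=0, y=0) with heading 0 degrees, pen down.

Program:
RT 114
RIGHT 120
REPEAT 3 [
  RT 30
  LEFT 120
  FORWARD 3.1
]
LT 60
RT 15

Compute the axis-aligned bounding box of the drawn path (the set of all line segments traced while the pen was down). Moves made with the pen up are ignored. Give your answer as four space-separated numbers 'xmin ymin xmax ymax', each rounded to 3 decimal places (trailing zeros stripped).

Executing turtle program step by step:
Start: pos=(0,0), heading=0, pen down
RT 114: heading 0 -> 246
RT 120: heading 246 -> 126
REPEAT 3 [
  -- iteration 1/3 --
  RT 30: heading 126 -> 96
  LT 120: heading 96 -> 216
  FD 3.1: (0,0) -> (-2.508,-1.822) [heading=216, draw]
  -- iteration 2/3 --
  RT 30: heading 216 -> 186
  LT 120: heading 186 -> 306
  FD 3.1: (-2.508,-1.822) -> (-0.686,-4.33) [heading=306, draw]
  -- iteration 3/3 --
  RT 30: heading 306 -> 276
  LT 120: heading 276 -> 36
  FD 3.1: (-0.686,-4.33) -> (1.822,-2.508) [heading=36, draw]
]
LT 60: heading 36 -> 96
RT 15: heading 96 -> 81
Final: pos=(1.822,-2.508), heading=81, 3 segment(s) drawn

Segment endpoints: x in {-2.508, -0.686, 0, 1.822}, y in {-4.33, -2.508, -1.822, 0}
xmin=-2.508, ymin=-4.33, xmax=1.822, ymax=0

Answer: -2.508 -4.33 1.822 0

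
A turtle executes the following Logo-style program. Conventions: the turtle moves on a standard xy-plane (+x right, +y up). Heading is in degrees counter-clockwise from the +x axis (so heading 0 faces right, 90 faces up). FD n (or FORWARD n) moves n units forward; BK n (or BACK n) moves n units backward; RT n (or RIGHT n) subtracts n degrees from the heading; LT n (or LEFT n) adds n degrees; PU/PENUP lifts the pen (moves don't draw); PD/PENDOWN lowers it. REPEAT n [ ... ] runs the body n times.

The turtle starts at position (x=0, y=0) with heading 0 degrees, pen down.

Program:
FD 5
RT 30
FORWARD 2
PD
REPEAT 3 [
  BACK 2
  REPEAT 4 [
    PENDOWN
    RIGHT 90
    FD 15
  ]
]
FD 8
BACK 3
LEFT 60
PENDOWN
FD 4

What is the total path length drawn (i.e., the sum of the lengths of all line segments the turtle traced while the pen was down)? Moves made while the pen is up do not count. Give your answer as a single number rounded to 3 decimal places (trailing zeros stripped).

Executing turtle program step by step:
Start: pos=(0,0), heading=0, pen down
FD 5: (0,0) -> (5,0) [heading=0, draw]
RT 30: heading 0 -> 330
FD 2: (5,0) -> (6.732,-1) [heading=330, draw]
PD: pen down
REPEAT 3 [
  -- iteration 1/3 --
  BK 2: (6.732,-1) -> (5,0) [heading=330, draw]
  REPEAT 4 [
    -- iteration 1/4 --
    PD: pen down
    RT 90: heading 330 -> 240
    FD 15: (5,0) -> (-2.5,-12.99) [heading=240, draw]
    -- iteration 2/4 --
    PD: pen down
    RT 90: heading 240 -> 150
    FD 15: (-2.5,-12.99) -> (-15.49,-5.49) [heading=150, draw]
    -- iteration 3/4 --
    PD: pen down
    RT 90: heading 150 -> 60
    FD 15: (-15.49,-5.49) -> (-7.99,7.5) [heading=60, draw]
    -- iteration 4/4 --
    PD: pen down
    RT 90: heading 60 -> 330
    FD 15: (-7.99,7.5) -> (5,0) [heading=330, draw]
  ]
  -- iteration 2/3 --
  BK 2: (5,0) -> (3.268,1) [heading=330, draw]
  REPEAT 4 [
    -- iteration 1/4 --
    PD: pen down
    RT 90: heading 330 -> 240
    FD 15: (3.268,1) -> (-4.232,-11.99) [heading=240, draw]
    -- iteration 2/4 --
    PD: pen down
    RT 90: heading 240 -> 150
    FD 15: (-4.232,-11.99) -> (-17.222,-4.49) [heading=150, draw]
    -- iteration 3/4 --
    PD: pen down
    RT 90: heading 150 -> 60
    FD 15: (-17.222,-4.49) -> (-9.722,8.5) [heading=60, draw]
    -- iteration 4/4 --
    PD: pen down
    RT 90: heading 60 -> 330
    FD 15: (-9.722,8.5) -> (3.268,1) [heading=330, draw]
  ]
  -- iteration 3/3 --
  BK 2: (3.268,1) -> (1.536,2) [heading=330, draw]
  REPEAT 4 [
    -- iteration 1/4 --
    PD: pen down
    RT 90: heading 330 -> 240
    FD 15: (1.536,2) -> (-5.964,-10.99) [heading=240, draw]
    -- iteration 2/4 --
    PD: pen down
    RT 90: heading 240 -> 150
    FD 15: (-5.964,-10.99) -> (-18.954,-3.49) [heading=150, draw]
    -- iteration 3/4 --
    PD: pen down
    RT 90: heading 150 -> 60
    FD 15: (-18.954,-3.49) -> (-11.454,9.5) [heading=60, draw]
    -- iteration 4/4 --
    PD: pen down
    RT 90: heading 60 -> 330
    FD 15: (-11.454,9.5) -> (1.536,2) [heading=330, draw]
  ]
]
FD 8: (1.536,2) -> (8.464,-2) [heading=330, draw]
BK 3: (8.464,-2) -> (5.866,-0.5) [heading=330, draw]
LT 60: heading 330 -> 30
PD: pen down
FD 4: (5.866,-0.5) -> (9.33,1.5) [heading=30, draw]
Final: pos=(9.33,1.5), heading=30, 20 segment(s) drawn

Segment lengths:
  seg 1: (0,0) -> (5,0), length = 5
  seg 2: (5,0) -> (6.732,-1), length = 2
  seg 3: (6.732,-1) -> (5,0), length = 2
  seg 4: (5,0) -> (-2.5,-12.99), length = 15
  seg 5: (-2.5,-12.99) -> (-15.49,-5.49), length = 15
  seg 6: (-15.49,-5.49) -> (-7.99,7.5), length = 15
  seg 7: (-7.99,7.5) -> (5,0), length = 15
  seg 8: (5,0) -> (3.268,1), length = 2
  seg 9: (3.268,1) -> (-4.232,-11.99), length = 15
  seg 10: (-4.232,-11.99) -> (-17.222,-4.49), length = 15
  seg 11: (-17.222,-4.49) -> (-9.722,8.5), length = 15
  seg 12: (-9.722,8.5) -> (3.268,1), length = 15
  seg 13: (3.268,1) -> (1.536,2), length = 2
  seg 14: (1.536,2) -> (-5.964,-10.99), length = 15
  seg 15: (-5.964,-10.99) -> (-18.954,-3.49), length = 15
  seg 16: (-18.954,-3.49) -> (-11.454,9.5), length = 15
  seg 17: (-11.454,9.5) -> (1.536,2), length = 15
  seg 18: (1.536,2) -> (8.464,-2), length = 8
  seg 19: (8.464,-2) -> (5.866,-0.5), length = 3
  seg 20: (5.866,-0.5) -> (9.33,1.5), length = 4
Total = 208

Answer: 208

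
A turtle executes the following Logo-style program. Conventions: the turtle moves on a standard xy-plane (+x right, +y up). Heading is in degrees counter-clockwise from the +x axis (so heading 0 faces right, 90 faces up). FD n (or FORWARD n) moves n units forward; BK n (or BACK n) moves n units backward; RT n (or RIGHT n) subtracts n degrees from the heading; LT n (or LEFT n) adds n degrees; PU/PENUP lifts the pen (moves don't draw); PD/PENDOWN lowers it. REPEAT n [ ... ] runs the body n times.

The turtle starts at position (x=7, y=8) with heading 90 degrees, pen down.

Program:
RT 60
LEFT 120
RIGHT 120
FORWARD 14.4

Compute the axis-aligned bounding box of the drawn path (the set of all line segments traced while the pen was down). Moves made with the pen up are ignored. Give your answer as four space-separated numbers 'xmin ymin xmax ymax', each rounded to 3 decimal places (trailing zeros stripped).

Answer: 7 8 19.471 15.2

Derivation:
Executing turtle program step by step:
Start: pos=(7,8), heading=90, pen down
RT 60: heading 90 -> 30
LT 120: heading 30 -> 150
RT 120: heading 150 -> 30
FD 14.4: (7,8) -> (19.471,15.2) [heading=30, draw]
Final: pos=(19.471,15.2), heading=30, 1 segment(s) drawn

Segment endpoints: x in {7, 19.471}, y in {8, 15.2}
xmin=7, ymin=8, xmax=19.471, ymax=15.2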